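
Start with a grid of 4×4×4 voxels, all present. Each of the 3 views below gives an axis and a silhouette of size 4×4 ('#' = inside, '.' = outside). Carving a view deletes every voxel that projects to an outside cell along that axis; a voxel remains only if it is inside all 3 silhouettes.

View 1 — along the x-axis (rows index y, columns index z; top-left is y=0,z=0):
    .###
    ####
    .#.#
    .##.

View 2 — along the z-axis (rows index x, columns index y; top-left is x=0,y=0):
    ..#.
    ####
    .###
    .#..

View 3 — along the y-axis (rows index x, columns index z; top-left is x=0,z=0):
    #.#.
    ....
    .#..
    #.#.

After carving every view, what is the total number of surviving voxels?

before carving: 64 voxels (4×4×4)
carve view 1 (along x, YZ-mask fill 11/16): 44 voxels remain
carve view 2 (along z, XY-mask fill 9/16): 25 voxels remain
carve view 3 (along y, XZ-mask fill 5/16): 5 voxels remain

|visual hull| = 5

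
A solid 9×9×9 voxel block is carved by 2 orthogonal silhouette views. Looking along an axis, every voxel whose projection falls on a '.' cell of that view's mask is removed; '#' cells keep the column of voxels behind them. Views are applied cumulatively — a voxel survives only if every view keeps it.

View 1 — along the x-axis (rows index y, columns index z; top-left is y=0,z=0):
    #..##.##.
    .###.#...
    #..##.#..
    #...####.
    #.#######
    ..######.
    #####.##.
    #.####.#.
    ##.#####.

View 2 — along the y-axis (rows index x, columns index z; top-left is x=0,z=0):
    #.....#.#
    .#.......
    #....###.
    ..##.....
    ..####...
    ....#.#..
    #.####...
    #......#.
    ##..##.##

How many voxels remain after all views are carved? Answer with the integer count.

voxel count = 180

initial block: 9^3 = 729
carve view 1 (along x, YZ-mask fill 52/81): 468 voxels remain
carve view 2 (along y, XZ-mask fill 29/81): 180 voxels remain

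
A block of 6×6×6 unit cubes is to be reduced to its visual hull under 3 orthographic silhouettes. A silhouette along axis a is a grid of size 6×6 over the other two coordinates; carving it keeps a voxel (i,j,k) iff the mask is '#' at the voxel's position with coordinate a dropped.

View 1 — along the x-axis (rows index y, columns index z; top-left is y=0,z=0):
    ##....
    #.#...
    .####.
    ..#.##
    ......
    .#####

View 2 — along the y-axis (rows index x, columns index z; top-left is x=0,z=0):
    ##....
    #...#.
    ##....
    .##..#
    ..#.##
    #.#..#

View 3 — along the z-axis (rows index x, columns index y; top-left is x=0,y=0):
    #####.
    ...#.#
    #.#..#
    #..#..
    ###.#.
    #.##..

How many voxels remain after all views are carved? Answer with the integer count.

voxel count = 20

before carving: 216 voxels (6×6×6)
  1. axis=0 (YZ plane), |mask|=16  ⇒  voxels=96
  2. axis=1 (XZ plane), |mask|=15  ⇒  voxels=41
  3. axis=2 (XY plane), |mask|=19  ⇒  voxels=20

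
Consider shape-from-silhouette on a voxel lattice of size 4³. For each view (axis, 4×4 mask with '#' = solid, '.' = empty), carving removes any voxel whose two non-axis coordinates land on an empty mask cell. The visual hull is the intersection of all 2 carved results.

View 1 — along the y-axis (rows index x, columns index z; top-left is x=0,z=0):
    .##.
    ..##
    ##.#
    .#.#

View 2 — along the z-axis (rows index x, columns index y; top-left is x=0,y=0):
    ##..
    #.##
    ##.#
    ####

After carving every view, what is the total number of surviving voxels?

27 voxels

full grid |V| = 64
  1. axis=1 (XZ plane), |mask|=9  ⇒  voxels=36
  2. axis=2 (XY plane), |mask|=12  ⇒  voxels=27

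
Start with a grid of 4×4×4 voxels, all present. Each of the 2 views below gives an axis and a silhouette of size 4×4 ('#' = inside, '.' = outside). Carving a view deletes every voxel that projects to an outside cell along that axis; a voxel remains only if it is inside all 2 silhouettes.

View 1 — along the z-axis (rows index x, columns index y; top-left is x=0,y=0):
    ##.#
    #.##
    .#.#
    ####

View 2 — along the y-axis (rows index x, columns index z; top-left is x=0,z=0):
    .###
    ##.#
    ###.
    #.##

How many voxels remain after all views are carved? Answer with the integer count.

full grid |V| = 64
V1 z: intersect with XY mask (12 set) -- 48 left
V2 y: intersect with XZ mask (12 set) -- 36 left

|visual hull| = 36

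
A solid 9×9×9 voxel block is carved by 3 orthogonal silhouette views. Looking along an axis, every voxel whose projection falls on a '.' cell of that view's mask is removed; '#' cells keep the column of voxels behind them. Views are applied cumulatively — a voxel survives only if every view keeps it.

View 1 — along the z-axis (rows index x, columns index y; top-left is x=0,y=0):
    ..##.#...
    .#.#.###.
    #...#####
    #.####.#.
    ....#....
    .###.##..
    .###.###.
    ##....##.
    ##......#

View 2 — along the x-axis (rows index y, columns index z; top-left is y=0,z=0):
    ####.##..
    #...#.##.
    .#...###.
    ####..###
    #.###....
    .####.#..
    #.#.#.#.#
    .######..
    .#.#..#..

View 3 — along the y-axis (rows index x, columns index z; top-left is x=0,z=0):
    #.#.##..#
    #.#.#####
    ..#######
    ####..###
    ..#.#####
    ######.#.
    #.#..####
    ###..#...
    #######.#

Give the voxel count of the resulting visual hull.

start: 9×9×9 = 729 voxels
carve view 1 (along z, XY-mask fill 39/81): 351 voxels remain
carve view 2 (along x, YZ-mask fill 44/81): 198 voxels remain
carve view 3 (along y, XZ-mask fill 57/81): 137 voxels remain

|visual hull| = 137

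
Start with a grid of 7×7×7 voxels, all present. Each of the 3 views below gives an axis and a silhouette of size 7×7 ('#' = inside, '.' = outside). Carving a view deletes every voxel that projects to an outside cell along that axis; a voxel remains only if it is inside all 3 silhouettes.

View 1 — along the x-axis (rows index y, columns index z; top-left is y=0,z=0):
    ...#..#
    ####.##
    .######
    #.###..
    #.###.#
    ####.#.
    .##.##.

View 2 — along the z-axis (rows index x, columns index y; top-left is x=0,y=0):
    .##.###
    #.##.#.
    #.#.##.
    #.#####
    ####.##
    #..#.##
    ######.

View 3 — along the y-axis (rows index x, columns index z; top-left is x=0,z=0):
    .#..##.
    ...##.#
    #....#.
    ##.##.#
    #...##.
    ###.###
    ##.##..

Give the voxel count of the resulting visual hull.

voxel count = 79

full grid |V| = 343
after view 1 [x-axis, 32 of 49 cells solid] → remaining = 224
after view 2 [z-axis, 35 of 49 cells solid] → remaining = 157
after view 3 [y-axis, 26 of 49 cells solid] → remaining = 79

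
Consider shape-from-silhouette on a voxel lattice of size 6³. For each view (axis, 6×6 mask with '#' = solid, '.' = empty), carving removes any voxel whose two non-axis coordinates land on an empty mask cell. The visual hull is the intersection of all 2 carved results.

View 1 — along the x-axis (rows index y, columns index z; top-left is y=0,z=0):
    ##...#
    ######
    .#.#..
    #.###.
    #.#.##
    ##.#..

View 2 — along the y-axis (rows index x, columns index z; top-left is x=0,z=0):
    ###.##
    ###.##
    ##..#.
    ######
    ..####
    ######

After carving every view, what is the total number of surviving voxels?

initial block: 6^3 = 216
after view 1 [x-axis, 22 of 36 cells solid] → remaining = 132
after view 2 [y-axis, 29 of 36 cells solid] → remaining = 105

105 voxels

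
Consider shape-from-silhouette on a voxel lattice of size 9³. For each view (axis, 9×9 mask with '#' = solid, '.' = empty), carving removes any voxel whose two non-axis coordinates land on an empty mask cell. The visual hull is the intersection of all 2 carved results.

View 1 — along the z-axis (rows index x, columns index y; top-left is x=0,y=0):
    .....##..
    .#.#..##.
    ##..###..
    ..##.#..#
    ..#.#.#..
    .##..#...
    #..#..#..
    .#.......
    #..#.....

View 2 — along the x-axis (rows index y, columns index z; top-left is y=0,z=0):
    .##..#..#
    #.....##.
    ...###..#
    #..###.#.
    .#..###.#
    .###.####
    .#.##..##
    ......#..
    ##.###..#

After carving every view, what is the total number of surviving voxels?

remaining voxels: 126

initial block: 9^3 = 729
V1 z: intersect with XY mask (27 set) -- 243 left
V2 x: intersect with YZ mask (40 set) -- 126 left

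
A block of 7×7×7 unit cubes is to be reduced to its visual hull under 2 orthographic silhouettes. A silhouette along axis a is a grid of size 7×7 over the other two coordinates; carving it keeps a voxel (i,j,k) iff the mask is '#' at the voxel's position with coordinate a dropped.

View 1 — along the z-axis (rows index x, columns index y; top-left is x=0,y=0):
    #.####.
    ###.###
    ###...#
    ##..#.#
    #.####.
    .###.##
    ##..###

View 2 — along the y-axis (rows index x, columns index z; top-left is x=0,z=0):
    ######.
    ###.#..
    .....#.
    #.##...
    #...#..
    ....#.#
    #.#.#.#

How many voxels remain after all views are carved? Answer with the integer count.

|visual hull| = 110

initial block: 7^3 = 343
V1 z: intersect with XY mask (34 set) -- 238 left
V2 y: intersect with XZ mask (22 set) -- 110 left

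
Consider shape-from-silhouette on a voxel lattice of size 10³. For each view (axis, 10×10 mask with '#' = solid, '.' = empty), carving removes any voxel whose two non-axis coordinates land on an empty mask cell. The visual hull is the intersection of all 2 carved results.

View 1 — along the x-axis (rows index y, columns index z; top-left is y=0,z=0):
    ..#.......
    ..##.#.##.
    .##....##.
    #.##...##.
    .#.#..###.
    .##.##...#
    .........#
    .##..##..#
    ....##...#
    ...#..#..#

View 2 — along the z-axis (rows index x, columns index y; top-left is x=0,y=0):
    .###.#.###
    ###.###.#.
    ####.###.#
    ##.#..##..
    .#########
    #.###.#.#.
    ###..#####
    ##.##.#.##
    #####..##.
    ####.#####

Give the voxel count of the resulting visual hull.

start: 10×10×10 = 1000 voxels
carve view 1 (along x, YZ-mask fill 37/100): 370 voxels remain
carve view 2 (along z, XY-mask fill 73/100): 265 voxels remain

265 voxels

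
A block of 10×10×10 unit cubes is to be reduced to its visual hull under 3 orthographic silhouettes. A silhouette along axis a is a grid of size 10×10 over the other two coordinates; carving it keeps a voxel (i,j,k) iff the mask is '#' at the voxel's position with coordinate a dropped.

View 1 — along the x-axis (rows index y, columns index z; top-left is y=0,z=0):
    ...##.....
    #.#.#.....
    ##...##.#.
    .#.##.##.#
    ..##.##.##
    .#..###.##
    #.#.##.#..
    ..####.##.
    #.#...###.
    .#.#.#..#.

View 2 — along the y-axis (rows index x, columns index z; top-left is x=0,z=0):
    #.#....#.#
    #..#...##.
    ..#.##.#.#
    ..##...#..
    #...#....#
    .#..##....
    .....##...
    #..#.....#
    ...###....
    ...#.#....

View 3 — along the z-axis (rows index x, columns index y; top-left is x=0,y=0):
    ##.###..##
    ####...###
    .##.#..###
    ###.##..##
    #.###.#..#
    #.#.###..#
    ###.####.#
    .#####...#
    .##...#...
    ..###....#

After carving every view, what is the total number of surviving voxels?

|visual hull| = 89

full grid |V| = 1000
  1. axis=0 (YZ plane), |mask|=48  ⇒  voxels=480
  2. axis=1 (XZ plane), |mask|=32  ⇒  voxels=153
  3. axis=2 (XY plane), |mask|=60  ⇒  voxels=89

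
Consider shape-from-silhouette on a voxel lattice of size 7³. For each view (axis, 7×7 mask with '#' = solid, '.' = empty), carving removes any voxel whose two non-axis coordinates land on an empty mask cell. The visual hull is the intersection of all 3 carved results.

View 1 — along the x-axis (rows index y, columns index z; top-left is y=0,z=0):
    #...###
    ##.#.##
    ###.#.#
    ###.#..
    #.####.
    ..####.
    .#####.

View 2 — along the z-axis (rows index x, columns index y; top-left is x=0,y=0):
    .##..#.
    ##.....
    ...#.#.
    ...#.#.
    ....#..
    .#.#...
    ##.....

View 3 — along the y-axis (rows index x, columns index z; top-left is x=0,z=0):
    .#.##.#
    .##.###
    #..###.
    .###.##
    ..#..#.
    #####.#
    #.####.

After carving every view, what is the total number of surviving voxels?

full grid |V| = 343
carve view 1 (along x, YZ-mask fill 32/49): 224 voxels remain
carve view 2 (along z, XY-mask fill 14/49): 62 voxels remain
carve view 3 (along y, XZ-mask fill 31/49): 40 voxels remain

40 voxels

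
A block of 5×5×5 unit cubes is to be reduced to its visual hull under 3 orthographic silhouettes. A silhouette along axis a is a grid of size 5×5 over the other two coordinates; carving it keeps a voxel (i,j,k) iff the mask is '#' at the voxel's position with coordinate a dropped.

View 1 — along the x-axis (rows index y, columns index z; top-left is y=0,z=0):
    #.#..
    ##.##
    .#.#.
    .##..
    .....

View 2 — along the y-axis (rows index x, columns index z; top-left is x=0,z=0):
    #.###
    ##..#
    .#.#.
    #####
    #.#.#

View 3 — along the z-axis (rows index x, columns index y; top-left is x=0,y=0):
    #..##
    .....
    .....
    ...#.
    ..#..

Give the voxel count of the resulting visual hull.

full grid |V| = 125
[1] x-view keeps 10 columns → grid now 50
[2] y-view keeps 17 columns → grid now 33
[3] z-view keeps 5 columns → grid now 5

5 voxels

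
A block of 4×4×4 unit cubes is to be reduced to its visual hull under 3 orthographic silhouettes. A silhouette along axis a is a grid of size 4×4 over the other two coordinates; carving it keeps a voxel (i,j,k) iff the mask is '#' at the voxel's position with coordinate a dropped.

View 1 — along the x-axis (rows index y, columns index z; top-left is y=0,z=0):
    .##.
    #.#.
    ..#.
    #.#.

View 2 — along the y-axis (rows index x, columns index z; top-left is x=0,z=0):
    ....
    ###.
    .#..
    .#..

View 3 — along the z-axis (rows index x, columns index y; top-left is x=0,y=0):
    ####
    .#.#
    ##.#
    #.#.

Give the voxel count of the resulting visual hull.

start: 4×4×4 = 64 voxels
  1. axis=0 (YZ plane), |mask|=7  ⇒  voxels=28
  2. axis=1 (XZ plane), |mask|=5  ⇒  voxels=9
  3. axis=2 (XY plane), |mask|=11  ⇒  voxels=6

6 voxels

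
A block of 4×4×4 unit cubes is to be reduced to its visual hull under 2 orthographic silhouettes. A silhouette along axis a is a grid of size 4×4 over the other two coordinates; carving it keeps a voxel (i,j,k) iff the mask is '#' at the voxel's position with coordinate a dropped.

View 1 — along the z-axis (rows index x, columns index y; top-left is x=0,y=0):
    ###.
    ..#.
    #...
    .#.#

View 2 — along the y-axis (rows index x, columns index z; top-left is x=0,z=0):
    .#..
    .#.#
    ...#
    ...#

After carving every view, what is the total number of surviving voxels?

8 voxels

before carving: 64 voxels (4×4×4)
[1] z-view keeps 7 columns → grid now 28
[2] y-view keeps 5 columns → grid now 8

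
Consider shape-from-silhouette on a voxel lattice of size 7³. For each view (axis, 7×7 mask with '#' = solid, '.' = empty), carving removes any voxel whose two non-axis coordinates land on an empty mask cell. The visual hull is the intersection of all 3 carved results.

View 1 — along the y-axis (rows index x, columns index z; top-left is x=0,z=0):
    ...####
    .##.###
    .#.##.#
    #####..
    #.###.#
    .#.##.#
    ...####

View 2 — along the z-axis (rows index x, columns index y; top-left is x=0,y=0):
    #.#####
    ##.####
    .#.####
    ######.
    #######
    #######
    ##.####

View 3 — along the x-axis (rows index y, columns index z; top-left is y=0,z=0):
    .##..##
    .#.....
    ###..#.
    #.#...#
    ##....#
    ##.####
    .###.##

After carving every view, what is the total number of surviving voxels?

full grid |V| = 343
step 1: project along y, AND mask (31/49) → |grid| = 217
step 2: project along z, AND mask (43/49) → |grid| = 191
step 3: project along x, AND mask (26/49) → |grid| = 95

|visual hull| = 95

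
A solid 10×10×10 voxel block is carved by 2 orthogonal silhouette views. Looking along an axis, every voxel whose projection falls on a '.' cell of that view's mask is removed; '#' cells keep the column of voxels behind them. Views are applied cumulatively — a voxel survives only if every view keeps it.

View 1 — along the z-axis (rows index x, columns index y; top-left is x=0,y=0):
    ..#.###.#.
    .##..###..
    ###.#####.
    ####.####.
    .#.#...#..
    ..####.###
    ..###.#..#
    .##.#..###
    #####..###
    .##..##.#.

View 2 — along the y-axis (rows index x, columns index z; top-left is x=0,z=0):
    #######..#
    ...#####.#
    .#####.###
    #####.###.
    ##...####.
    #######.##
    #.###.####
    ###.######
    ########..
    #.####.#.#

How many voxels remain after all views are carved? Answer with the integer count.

remaining voxels: 472

before carving: 1000 voxels (10×10×10)
carve view 1 (along z, XY-mask fill 60/100): 600 voxels remain
carve view 2 (along y, XZ-mask fill 77/100): 472 voxels remain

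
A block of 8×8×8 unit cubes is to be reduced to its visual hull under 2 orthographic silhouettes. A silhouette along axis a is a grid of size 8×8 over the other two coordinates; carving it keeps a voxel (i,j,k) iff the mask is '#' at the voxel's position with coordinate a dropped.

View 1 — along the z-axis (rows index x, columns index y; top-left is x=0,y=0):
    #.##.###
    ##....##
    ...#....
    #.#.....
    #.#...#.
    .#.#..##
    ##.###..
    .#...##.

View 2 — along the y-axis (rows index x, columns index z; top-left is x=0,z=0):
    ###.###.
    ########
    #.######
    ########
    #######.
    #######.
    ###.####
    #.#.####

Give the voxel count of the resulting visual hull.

start: 8×8×8 = 512 voxels
  1. axis=2 (XY plane), |mask|=28  ⇒  voxels=224
  2. axis=1 (XZ plane), |mask|=56  ⇒  voxels=193

193 voxels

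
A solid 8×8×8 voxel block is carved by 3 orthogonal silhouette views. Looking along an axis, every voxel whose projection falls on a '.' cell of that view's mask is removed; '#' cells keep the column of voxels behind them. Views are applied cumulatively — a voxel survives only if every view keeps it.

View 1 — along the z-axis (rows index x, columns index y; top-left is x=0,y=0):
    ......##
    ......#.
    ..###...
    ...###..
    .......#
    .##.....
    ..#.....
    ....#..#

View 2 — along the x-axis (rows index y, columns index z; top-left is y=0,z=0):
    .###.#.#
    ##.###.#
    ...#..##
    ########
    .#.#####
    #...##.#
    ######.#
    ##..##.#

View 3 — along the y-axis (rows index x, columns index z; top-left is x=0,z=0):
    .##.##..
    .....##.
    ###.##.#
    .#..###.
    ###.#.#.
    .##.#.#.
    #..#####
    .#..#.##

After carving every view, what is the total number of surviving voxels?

initial block: 8^3 = 512
V1 z: intersect with XY mask (15 set) -- 120 left
V2 x: intersect with YZ mask (44 set) -- 82 left
V3 y: intersect with XZ mask (35 set) -- 45 left

|visual hull| = 45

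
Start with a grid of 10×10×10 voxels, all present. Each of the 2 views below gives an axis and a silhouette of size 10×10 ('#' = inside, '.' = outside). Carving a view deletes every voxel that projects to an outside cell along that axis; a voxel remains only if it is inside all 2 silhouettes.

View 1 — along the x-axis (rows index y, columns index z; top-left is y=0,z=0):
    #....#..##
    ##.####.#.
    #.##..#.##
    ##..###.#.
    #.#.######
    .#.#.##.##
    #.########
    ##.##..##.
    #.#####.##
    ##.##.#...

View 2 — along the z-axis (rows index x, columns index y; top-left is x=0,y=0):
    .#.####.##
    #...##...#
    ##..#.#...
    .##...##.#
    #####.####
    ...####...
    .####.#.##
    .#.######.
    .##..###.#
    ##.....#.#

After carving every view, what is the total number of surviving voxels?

voxel count = 381

before carving: 1000 voxels (10×10×10)
after view 1 [x-axis, 65 of 100 cells solid] → remaining = 650
after view 2 [z-axis, 57 of 100 cells solid] → remaining = 381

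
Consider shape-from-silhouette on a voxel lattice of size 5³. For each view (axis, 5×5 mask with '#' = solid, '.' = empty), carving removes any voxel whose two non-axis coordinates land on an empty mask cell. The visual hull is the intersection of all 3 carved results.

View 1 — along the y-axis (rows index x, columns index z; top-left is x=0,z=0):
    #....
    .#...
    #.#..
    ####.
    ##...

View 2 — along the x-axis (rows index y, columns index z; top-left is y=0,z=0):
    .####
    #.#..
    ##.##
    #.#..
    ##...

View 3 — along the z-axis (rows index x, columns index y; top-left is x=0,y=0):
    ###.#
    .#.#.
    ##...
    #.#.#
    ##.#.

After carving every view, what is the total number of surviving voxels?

17 voxels

before carving: 125 voxels (5×5×5)
after view 1 [y-axis, 10 of 25 cells solid] → remaining = 50
after view 2 [x-axis, 14 of 25 cells solid] → remaining = 33
after view 3 [z-axis, 14 of 25 cells solid] → remaining = 17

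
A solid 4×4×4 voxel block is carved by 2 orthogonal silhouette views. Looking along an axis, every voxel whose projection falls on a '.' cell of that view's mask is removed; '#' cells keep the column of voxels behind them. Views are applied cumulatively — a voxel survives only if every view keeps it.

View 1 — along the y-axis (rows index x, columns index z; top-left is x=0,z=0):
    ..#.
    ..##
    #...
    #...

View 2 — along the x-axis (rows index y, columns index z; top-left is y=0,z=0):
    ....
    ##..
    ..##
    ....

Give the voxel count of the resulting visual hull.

initial block: 4^3 = 64
V1 y: intersect with XZ mask (5 set) -- 20 left
V2 x: intersect with YZ mask (4 set) -- 5 left

voxel count = 5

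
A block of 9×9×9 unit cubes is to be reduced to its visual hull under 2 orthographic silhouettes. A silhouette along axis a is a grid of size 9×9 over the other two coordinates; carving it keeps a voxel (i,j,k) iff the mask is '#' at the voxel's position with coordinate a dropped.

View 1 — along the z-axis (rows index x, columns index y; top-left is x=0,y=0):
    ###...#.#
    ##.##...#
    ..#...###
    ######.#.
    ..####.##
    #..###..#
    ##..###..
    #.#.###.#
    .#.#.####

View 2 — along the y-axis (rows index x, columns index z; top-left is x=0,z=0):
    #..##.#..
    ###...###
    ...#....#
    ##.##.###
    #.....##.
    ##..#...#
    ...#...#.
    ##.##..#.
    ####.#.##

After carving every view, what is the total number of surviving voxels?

remaining voxels: 227

start: 9×9×9 = 729 voxels
after view 1 [z-axis, 49 of 81 cells solid] → remaining = 441
after view 2 [y-axis, 40 of 81 cells solid] → remaining = 227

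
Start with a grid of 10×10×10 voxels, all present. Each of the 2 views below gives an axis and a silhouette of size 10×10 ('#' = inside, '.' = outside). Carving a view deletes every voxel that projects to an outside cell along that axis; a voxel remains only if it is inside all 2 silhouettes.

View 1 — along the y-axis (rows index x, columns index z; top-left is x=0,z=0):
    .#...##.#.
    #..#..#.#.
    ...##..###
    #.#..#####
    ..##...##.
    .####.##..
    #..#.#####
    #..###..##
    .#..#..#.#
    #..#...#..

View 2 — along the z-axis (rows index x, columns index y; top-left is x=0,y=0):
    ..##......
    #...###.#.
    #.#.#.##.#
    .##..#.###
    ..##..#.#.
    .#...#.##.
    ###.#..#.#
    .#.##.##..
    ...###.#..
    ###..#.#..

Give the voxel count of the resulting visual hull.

full grid |V| = 1000
  1. axis=1 (XZ plane), |mask|=50  ⇒  voxels=500
  2. axis=2 (XY plane), |mask|=47  ⇒  voxels=243

243 voxels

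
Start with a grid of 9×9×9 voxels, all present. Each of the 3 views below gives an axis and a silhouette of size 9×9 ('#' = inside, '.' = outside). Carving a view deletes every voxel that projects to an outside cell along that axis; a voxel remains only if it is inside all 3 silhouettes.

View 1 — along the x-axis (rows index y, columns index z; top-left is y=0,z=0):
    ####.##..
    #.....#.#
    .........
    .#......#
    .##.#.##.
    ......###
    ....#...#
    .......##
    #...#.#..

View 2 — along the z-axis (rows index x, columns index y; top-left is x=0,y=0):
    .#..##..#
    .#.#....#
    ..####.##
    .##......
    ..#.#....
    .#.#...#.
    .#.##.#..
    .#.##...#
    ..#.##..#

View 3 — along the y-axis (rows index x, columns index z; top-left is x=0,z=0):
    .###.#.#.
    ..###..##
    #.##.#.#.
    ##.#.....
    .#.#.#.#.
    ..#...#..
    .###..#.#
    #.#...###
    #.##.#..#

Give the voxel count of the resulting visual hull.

remaining voxels: 36

start: 9×9×9 = 729 voxels
carve view 1 (along x, YZ-mask fill 26/81): 234 voxels remain
carve view 2 (along z, XY-mask fill 32/81): 88 voxels remain
carve view 3 (along y, XZ-mask fill 39/81): 36 voxels remain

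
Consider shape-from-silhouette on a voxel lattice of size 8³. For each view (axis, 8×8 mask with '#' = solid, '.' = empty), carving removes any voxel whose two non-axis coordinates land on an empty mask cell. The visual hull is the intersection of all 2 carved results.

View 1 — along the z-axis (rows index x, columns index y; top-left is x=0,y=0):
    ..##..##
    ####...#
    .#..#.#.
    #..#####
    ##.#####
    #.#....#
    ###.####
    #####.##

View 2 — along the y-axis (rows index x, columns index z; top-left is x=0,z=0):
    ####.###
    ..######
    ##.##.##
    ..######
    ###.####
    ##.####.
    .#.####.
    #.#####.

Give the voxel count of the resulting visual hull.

|visual hull| = 256

full grid |V| = 512
carve view 1 (along z, XY-mask fill 42/64): 336 voxels remain
carve view 2 (along y, XZ-mask fill 49/64): 256 voxels remain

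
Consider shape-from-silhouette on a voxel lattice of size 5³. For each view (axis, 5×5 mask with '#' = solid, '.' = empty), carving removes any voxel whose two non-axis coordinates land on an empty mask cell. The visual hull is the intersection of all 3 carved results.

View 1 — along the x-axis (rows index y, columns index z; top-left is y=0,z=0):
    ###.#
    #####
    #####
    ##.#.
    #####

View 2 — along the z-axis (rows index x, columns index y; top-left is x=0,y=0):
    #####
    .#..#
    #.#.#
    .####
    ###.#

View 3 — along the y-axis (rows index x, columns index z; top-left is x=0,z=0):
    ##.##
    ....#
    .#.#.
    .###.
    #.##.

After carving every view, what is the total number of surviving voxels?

voxel count = 47

start: 5×5×5 = 125 voxels
[1] x-view keeps 22 columns → grid now 110
[2] z-view keeps 18 columns → grid now 83
[3] y-view keeps 13 columns → grid now 47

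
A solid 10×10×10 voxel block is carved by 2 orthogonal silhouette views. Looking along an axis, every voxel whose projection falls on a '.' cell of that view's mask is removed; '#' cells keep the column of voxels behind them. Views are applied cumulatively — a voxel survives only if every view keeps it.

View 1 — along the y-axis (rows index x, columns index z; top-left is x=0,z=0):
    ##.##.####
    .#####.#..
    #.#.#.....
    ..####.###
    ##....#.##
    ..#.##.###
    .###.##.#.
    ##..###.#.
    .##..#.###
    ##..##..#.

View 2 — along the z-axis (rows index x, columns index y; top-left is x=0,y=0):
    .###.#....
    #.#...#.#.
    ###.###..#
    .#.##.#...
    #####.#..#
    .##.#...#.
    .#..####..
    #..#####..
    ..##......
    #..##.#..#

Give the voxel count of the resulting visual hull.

full grid |V| = 1000
carve view 1 (along y, XZ-mask fill 58/100): 580 voxels remain
carve view 2 (along z, XY-mask fill 48/100): 267 voxels remain

remaining voxels: 267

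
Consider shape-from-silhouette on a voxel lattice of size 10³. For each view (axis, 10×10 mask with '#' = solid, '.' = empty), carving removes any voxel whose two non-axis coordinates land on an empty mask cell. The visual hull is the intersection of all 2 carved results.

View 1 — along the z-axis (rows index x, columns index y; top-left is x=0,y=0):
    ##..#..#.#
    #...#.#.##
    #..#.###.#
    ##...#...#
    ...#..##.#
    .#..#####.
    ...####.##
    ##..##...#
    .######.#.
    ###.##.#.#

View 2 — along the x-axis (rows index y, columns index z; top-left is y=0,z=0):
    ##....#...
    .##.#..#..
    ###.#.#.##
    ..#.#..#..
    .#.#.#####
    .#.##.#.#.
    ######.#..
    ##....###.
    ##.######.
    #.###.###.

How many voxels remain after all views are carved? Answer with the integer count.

voxel count = 307

initial block: 10^3 = 1000
V1 z: intersect with XY mask (55 set) -- 550 left
V2 x: intersect with YZ mask (56 set) -- 307 left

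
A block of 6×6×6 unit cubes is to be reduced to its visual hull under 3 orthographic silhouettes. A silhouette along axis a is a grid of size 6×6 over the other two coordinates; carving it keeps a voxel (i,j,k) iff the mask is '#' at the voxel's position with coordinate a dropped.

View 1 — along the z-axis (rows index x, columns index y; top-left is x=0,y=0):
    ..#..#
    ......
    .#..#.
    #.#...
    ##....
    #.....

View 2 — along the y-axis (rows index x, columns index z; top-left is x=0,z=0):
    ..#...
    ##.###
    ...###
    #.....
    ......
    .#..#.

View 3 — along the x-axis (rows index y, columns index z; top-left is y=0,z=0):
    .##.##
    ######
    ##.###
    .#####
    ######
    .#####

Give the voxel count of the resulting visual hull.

start: 6×6×6 = 216 voxels
  1. axis=2 (XY plane), |mask|=9  ⇒  voxels=54
  2. axis=1 (XZ plane), |mask|=12  ⇒  voxels=12
  3. axis=0 (YZ plane), |mask|=31  ⇒  voxels=10

10 voxels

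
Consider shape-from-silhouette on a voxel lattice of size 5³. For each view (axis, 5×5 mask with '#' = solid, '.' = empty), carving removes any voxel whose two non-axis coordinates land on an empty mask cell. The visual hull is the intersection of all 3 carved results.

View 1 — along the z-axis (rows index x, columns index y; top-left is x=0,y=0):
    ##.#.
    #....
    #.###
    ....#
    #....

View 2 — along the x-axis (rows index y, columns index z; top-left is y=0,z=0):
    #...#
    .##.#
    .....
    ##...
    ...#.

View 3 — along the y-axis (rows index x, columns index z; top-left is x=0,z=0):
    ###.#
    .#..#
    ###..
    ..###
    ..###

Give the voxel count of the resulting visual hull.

initial block: 5^3 = 125
after view 1 [z-axis, 10 of 25 cells solid] → remaining = 50
after view 2 [x-axis, 8 of 25 cells solid] → remaining = 17
after view 3 [y-axis, 15 of 25 cells solid] → remaining = 13

|visual hull| = 13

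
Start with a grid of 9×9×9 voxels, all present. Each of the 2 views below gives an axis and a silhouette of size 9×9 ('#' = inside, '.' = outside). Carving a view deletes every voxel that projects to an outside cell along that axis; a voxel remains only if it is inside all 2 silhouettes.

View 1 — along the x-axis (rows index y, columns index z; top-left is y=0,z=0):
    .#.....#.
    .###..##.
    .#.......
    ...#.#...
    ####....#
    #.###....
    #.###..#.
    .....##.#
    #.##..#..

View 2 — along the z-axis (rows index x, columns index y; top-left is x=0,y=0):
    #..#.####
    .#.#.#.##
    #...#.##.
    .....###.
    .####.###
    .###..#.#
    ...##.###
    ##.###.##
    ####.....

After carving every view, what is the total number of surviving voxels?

full grid |V| = 729
after view 1 [x-axis, 31 of 81 cells solid] → remaining = 279
after view 2 [z-axis, 46 of 81 cells solid] → remaining = 161

remaining voxels: 161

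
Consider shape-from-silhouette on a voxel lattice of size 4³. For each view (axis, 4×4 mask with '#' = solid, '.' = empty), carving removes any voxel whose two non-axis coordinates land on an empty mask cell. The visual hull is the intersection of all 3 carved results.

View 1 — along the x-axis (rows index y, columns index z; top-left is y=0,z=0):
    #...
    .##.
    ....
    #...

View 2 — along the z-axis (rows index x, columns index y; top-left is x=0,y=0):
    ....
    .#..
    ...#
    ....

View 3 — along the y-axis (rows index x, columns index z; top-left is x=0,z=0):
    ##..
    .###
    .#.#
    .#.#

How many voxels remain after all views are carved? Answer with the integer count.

before carving: 64 voxels (4×4×4)
step 1: project along x, AND mask (4/16) → |grid| = 16
step 2: project along z, AND mask (2/16) → |grid| = 3
step 3: project along y, AND mask (9/16) → |grid| = 2

2 voxels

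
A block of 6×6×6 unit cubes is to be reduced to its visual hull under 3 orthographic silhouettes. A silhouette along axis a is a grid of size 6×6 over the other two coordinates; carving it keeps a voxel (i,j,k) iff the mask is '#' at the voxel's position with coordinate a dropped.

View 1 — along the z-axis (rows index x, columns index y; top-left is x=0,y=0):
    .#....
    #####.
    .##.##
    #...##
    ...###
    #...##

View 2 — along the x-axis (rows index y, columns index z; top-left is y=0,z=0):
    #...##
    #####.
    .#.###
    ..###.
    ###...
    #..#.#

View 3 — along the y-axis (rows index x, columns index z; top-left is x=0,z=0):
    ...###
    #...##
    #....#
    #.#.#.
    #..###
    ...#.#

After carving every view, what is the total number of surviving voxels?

|visual hull| = 30

before carving: 216 voxels (6×6×6)
[1] z-view keeps 19 columns → grid now 114
[2] x-view keeps 21 columns → grid now 65
[3] y-view keeps 17 columns → grid now 30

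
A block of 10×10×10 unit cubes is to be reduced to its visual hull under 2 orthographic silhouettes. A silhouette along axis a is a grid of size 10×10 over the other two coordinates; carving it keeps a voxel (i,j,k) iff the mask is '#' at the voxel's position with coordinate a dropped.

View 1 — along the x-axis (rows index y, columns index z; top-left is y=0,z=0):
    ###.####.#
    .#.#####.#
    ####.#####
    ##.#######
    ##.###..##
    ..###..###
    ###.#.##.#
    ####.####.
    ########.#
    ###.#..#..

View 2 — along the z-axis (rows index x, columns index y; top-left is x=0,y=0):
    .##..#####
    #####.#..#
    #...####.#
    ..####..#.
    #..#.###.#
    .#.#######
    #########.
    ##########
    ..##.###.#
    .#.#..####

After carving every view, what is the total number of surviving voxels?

519 voxels

initial block: 10^3 = 1000
carve view 1 (along x, YZ-mask fill 75/100): 750 voxels remain
carve view 2 (along z, XY-mask fill 70/100): 519 voxels remain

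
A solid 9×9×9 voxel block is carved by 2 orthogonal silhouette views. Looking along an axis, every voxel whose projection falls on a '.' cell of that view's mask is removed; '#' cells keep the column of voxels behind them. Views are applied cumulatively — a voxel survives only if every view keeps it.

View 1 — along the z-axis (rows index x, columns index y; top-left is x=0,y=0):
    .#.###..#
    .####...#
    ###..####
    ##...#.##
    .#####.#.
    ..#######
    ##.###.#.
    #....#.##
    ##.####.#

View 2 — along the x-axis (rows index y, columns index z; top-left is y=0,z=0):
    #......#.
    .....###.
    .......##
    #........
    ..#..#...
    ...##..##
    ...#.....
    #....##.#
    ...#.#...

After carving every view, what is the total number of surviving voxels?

remaining voxels: 130

before carving: 729 voxels (9×9×9)
V1 z: intersect with XY mask (52 set) -- 468 left
V2 x: intersect with YZ mask (21 set) -- 130 left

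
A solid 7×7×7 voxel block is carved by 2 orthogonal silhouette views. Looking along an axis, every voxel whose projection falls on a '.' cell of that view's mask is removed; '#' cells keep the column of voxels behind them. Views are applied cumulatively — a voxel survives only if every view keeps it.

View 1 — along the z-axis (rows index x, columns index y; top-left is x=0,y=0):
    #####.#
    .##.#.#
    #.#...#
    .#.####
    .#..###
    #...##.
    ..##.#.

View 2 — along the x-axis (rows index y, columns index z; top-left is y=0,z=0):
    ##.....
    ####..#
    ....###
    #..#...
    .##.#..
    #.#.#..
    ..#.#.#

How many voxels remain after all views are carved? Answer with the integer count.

|visual hull| = 86

full grid |V| = 343
carve view 1 (along z, XY-mask fill 28/49): 196 voxels remain
carve view 2 (along x, YZ-mask fill 21/49): 86 voxels remain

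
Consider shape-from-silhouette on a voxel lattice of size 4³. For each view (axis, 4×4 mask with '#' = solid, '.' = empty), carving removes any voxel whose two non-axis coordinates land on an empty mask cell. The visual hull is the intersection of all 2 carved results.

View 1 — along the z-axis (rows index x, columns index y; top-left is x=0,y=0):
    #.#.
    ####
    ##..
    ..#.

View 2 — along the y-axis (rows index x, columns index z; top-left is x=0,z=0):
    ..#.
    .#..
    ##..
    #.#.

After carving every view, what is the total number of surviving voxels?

remaining voxels: 12

full grid |V| = 64
  1. axis=2 (XY plane), |mask|=9  ⇒  voxels=36
  2. axis=1 (XZ plane), |mask|=6  ⇒  voxels=12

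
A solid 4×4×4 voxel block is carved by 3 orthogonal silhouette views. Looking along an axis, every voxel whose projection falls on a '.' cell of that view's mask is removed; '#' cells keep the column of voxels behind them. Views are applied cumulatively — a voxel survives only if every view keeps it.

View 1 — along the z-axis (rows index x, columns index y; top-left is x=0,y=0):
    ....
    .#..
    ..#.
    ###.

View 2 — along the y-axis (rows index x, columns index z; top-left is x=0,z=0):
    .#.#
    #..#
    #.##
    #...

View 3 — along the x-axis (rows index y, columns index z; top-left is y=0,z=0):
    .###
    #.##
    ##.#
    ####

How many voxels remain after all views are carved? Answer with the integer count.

6 voxels

full grid |V| = 64
V1 z: intersect with XY mask (5 set) -- 20 left
V2 y: intersect with XZ mask (8 set) -- 8 left
V3 x: intersect with YZ mask (13 set) -- 6 left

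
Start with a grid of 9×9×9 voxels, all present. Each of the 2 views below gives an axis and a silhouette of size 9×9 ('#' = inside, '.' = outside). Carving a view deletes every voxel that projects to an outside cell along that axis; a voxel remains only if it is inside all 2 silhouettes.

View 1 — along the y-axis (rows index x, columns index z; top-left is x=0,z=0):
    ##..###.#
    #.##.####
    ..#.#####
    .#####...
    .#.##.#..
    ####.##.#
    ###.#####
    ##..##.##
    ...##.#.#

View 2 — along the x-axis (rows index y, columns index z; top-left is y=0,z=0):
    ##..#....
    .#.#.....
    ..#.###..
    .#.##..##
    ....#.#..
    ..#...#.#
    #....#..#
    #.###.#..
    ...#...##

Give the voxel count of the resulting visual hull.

before carving: 729 voxels (9×9×9)
after view 1 [y-axis, 53 of 81 cells solid] → remaining = 477
after view 2 [x-axis, 30 of 81 cells solid] → remaining = 181

voxel count = 181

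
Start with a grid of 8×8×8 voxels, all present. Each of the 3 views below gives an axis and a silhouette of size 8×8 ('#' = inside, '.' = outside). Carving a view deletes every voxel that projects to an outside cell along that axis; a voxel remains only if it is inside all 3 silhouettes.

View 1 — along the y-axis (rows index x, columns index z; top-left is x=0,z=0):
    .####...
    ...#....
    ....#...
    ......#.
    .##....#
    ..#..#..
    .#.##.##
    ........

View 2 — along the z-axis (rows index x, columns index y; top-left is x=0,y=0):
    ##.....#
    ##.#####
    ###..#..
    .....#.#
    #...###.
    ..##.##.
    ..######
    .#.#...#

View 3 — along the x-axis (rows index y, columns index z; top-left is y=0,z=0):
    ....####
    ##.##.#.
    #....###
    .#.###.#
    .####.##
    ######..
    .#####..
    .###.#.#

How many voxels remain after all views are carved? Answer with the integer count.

before carving: 512 voxels (8×8×8)
carve view 1 (along y, XZ-mask fill 17/64): 136 voxels remain
carve view 2 (along z, XY-mask fill 33/64): 75 voxels remain
carve view 3 (along x, YZ-mask fill 40/64): 50 voxels remain

|visual hull| = 50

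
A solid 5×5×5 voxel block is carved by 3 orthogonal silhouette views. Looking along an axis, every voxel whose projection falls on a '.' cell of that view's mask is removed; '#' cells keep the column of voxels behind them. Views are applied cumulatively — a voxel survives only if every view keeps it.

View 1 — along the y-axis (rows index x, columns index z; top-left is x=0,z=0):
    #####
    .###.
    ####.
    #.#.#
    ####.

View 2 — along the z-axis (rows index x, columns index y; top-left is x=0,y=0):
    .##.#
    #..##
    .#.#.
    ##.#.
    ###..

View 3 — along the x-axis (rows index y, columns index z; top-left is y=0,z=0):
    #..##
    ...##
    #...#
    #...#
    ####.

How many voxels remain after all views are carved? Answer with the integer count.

start: 5×5×5 = 125 voxels
V1 y: intersect with XZ mask (19 set) -- 95 left
V2 z: intersect with XY mask (14 set) -- 53 left
V3 x: intersect with YZ mask (13 set) -- 23 left

remaining voxels: 23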